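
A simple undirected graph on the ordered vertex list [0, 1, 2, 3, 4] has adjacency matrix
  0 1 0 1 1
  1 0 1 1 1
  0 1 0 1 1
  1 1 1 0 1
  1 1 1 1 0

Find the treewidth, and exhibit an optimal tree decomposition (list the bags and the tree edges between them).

Treewidth 3.
One such decomposition:
Bags: B1 = {1, 2, 3, 4}  B2 = {0, 1, 3, 4}
Tree: B1–B2

The largest bag has 4 vertices, giving width 3; this decomposition certifies tw(G) ≤ 3. On the other hand G contains the 4-clique {0, 1, 3, 4}. A clique must lie in a single bag of any decomposition, so no decomposition can have width below 3. Therefore the treewidth is 3.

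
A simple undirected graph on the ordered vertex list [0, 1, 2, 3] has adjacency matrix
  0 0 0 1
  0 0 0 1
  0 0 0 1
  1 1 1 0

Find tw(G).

1

A width-1 tree decomposition is:
Bags: B1 = {2, 3}  B2 = {1, 3}  B3 = {0, 3}
Tree: B1–B2, B2–B3
Each bag holds 2 vertices, so the decomposition has width 1, which upper-bounds the treewidth. Since G has at least one edge (e.g. 3–2), it is not an edgeless graph, so tw(G) ≥ 1. Hence tw(G) = 1 exactly.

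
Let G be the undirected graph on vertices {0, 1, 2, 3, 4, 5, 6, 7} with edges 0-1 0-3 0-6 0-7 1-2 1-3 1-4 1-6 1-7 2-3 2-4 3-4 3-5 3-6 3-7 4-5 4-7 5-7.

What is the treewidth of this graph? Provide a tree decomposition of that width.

The largest bag has 4 vertices, giving width 3; this decomposition certifies tw(G) ≤ 3. On the other hand G contains the 4-clique {0, 1, 3, 6}. A clique must lie in a single bag of any decomposition, so no decomposition can have width below 3. Hence tw(G) = 3 exactly.

Treewidth 3.
Bags: B1 = {1, 2, 3, 4}  B2 = {1, 3, 4, 7}  B3 = {0, 1, 3, 7}  B4 = {3, 4, 5, 7}  B5 = {0, 1, 3, 6}
Tree: B1–B2, B2–B3, B2–B4, B3–B5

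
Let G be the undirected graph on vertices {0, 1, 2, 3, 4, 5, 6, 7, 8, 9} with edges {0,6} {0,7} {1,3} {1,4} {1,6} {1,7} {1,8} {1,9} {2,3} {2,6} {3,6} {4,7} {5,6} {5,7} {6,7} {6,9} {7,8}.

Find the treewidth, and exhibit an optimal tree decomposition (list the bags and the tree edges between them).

Each bag holds 3 vertices, so the decomposition has width 2, which upper-bounds the treewidth. Conversely, {1, 7, 8} is a clique of size 3, and the vertices of any clique must share a bag in every tree decomposition; so some bag has ≥ 3 vertices and tw(G) ≥ 2. Hence tw(G) = 2 exactly.

Treewidth 2.
One such decomposition:
Bags: B1 = {1, 4, 7}  B2 = {1, 6, 7}  B3 = {0, 6, 7}  B4 = {1, 3, 6}  B5 = {1, 7, 8}  B6 = {5, 6, 7}  B7 = {1, 6, 9}  B8 = {2, 3, 6}
Tree: B1–B2, B2–B3, B2–B4, B1–B5, B2–B6, B4–B7, B4–B8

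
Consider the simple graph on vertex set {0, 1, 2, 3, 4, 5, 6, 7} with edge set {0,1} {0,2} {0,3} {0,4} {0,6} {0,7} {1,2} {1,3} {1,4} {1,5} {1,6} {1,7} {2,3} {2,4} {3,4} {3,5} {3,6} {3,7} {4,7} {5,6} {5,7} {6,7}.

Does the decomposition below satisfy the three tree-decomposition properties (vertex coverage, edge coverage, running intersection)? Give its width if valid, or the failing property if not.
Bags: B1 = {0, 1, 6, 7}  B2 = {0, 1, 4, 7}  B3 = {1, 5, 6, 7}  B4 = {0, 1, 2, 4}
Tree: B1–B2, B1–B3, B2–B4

No — vertex 3 appears in no bag.

A tree decomposition must satisfy three properties: every vertex lies in some bag; for every edge, both endpoints lie together in some bag; and for every vertex, the bags containing it form a connected subtree. Here vertex 3 appears in no bag, so the decomposition is invalid.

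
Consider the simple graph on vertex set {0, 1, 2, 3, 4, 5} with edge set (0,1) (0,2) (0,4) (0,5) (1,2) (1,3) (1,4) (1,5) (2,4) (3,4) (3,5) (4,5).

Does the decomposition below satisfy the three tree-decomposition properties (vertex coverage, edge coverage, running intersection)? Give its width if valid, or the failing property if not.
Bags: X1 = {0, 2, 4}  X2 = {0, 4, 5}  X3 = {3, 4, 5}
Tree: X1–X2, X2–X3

A tree decomposition must satisfy three properties: every vertex lies in some bag; for every edge, both endpoints lie together in some bag; and for every vertex, the bags containing it form a connected subtree. Here vertex 1 appears in no bag, so the decomposition is invalid.

No — vertex 1 appears in no bag.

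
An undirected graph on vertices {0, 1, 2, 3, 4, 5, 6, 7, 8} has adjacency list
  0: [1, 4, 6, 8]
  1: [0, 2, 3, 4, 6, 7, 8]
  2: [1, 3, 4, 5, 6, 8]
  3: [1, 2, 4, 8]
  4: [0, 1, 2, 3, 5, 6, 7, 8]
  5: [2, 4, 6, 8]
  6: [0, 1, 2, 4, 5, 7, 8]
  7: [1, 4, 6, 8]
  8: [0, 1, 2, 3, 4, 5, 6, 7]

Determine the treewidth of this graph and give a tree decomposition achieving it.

Every bag has size at most 5, so the width is 5 − 1 = 4 and tw(G) ≤ 4. Conversely, {1, 2, 3, 4, 8} is a clique of size 5, and the vertices of any clique must share a bag in every tree decomposition; so some bag has ≥ 5 vertices and tw(G) ≥ 4. Hence tw(G) = 4 exactly.

Treewidth 4.
One optimal decomposition is:
Bags: B1 = {1, 2, 4, 6, 8}  B2 = {0, 1, 4, 6, 8}  B3 = {2, 4, 5, 6, 8}  B4 = {1, 4, 6, 7, 8}  B5 = {1, 2, 3, 4, 8}
Tree: B1–B2, B1–B3, B2–B4, B1–B5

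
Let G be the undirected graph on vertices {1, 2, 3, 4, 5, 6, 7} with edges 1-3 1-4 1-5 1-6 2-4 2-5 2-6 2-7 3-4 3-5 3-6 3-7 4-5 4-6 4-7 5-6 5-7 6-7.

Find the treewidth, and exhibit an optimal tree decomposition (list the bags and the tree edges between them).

The largest bag has 5 vertices, giving width 4; this decomposition certifies tw(G) ≤ 4. For the lower bound, the 5 vertices {2, 4, 5, 6, 7} are pairwise adjacent, and any tree decomposition puts a clique entirely inside one bag — forcing width ≥ 4. Therefore the treewidth is 4.

Treewidth 4.
One optimal decomposition is:
Bags: B1 = {1, 3, 4, 5, 6}  B2 = {3, 4, 5, 6, 7}  B3 = {2, 4, 5, 6, 7}
Tree: B1–B2, B2–B3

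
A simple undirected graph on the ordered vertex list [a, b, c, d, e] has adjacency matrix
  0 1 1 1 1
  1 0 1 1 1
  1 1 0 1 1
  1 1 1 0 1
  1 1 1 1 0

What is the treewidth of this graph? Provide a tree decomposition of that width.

With just one bag of size 5, the width is 5 − 1 = 4, so tw(G) ≤ 4. On the other hand G contains the 5-clique {a, b, c, d, e}. A clique must lie in a single bag of any decomposition, so no decomposition can have width below 4. Combining the bounds, tw(G) = 4.

Treewidth 4.
Bags: B1 = {a, b, c, d, e}
Tree: (single bag)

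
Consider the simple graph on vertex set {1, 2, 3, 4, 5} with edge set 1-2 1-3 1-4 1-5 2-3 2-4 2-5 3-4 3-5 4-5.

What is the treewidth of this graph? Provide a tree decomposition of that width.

A single bag containing all 5 vertices is trivially a valid decomposition of width 4. Conversely, {1, 2, 3, 4, 5} is a clique of size 5, and the vertices of any clique must share a bag in every tree decomposition; so some bag has ≥ 5 vertices and tw(G) ≥ 4. Combining the bounds, tw(G) = 4.

Treewidth 4.
Bags: B1 = {1, 2, 3, 4, 5}
Tree: (single bag)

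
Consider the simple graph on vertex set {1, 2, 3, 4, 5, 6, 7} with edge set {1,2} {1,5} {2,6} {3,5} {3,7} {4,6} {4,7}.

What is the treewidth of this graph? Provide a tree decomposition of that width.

Each bag holds 3 vertices, so the decomposition has width 2, which upper-bounds the treewidth. For the lower bound, G contains the cycle 3–5–1–2–6–4–7–3, so G is not a forest; only forests have treewidth ≤ 1, hence tw(G) ≥ 2. Hence tw(G) = 2 exactly.

Treewidth 2.
One optimal decomposition is:
Bags: B1 = {1, 3, 5}  B2 = {1, 2, 3}  B3 = {2, 3, 6}  B4 = {3, 4, 6}  B5 = {3, 4, 7}
Tree: B1–B2, B2–B3, B3–B4, B4–B5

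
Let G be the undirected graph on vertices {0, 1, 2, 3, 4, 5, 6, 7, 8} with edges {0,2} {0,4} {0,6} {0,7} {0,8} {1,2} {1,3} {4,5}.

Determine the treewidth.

1

A width-1 tree decomposition is:
Bags: B1 = {0, 6}  B2 = {0, 4}  B3 = {0, 2}  B4 = {1, 2}  B5 = {4, 5}  B6 = {0, 8}  B7 = {1, 3}  B8 = {0, 7}
Tree: B1–B2, B1–B3, B3–B4, B2–B5, B2–B6, B4–B7, B1–B8
Every bag has size at most 2, so the width is 2 − 1 = 1 and tw(G) ≤ 1. G has an edge, so its treewidth is at least 1. The upper and lower bounds meet at 1, so that is the treewidth.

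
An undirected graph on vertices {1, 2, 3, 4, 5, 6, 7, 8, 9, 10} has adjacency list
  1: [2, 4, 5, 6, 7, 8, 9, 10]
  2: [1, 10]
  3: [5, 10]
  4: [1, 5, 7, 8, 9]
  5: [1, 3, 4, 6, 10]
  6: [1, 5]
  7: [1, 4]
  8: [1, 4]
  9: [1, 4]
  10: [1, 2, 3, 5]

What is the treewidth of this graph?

2

A width-2 tree decomposition is:
Bags: B1 = {1, 4, 5}  B2 = {1, 5, 10}  B3 = {1, 5, 6}  B4 = {3, 5, 10}  B5 = {1, 4, 9}  B6 = {1, 4, 7}  B7 = {1, 2, 10}  B8 = {1, 4, 8}
Tree: B1–B2, B2–B3, B2–B4, B1–B5, B1–B6, B2–B7, B5–B8
Each bag holds 3 vertices, so the decomposition has width 2, which upper-bounds the treewidth. For the lower bound, the 3 vertices {1, 2, 10} are pairwise adjacent, and any tree decomposition puts a clique entirely inside one bag — forcing width ≥ 2. Hence tw(G) = 2 exactly.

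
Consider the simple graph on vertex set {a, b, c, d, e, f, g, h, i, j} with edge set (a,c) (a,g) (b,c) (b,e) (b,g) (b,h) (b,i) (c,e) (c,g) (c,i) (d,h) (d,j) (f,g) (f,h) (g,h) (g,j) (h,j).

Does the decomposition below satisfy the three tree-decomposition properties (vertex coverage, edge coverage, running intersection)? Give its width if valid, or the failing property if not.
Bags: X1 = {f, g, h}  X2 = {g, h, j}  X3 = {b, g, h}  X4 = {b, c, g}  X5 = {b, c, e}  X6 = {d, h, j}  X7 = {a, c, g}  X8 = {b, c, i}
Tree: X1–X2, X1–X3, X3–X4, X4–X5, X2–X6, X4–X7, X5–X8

Yes; width 2.

Every vertex of G appears in some bag (union = {a, b, c, d, e, f, g, h, i, j}); every edge is covered by a bag; and for each vertex v the set of bags containing v is connected in the bag tree. The decomposition is therefore valid. The largest bag has 3 vertices, so the width is 2.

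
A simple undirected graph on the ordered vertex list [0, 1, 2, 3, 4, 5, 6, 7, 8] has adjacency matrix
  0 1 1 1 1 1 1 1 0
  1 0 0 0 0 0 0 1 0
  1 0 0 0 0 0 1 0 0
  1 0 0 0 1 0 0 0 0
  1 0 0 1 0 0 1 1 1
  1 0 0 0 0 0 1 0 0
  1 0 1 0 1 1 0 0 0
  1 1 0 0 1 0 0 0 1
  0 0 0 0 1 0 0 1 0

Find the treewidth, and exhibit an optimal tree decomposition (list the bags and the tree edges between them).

Each bag holds 3 vertices, so the decomposition has width 2, which upper-bounds the treewidth. For the lower bound, the 3 vertices {0, 1, 7} are pairwise adjacent, and any tree decomposition puts a clique entirely inside one bag — forcing width ≥ 2. Therefore the treewidth is 2.

Treewidth 2.
One such decomposition:
Bags: B1 = {0, 1, 7}  B2 = {0, 4, 7}  B3 = {0, 4, 6}  B4 = {0, 2, 6}  B5 = {0, 3, 4}  B6 = {0, 5, 6}  B7 = {4, 7, 8}
Tree: B1–B2, B2–B3, B3–B4, B2–B5, B3–B6, B2–B7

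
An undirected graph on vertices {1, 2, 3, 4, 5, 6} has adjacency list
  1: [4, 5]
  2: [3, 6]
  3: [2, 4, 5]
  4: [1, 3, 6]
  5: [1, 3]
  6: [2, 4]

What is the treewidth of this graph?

2

A width-2 tree decomposition is:
Bags: B1 = {1, 3, 5}  B2 = {1, 3, 4}  B3 = {2, 3, 4}  B4 = {2, 4, 6}
Tree: B1–B2, B2–B3, B3–B4
The largest bag has 3 vertices, giving width 2; this decomposition certifies tw(G) ≤ 2. The edges 5–1–4–3–5 form a cycle, so G is not a tree and its treewidth is at least 2. Combining the bounds, tw(G) = 2.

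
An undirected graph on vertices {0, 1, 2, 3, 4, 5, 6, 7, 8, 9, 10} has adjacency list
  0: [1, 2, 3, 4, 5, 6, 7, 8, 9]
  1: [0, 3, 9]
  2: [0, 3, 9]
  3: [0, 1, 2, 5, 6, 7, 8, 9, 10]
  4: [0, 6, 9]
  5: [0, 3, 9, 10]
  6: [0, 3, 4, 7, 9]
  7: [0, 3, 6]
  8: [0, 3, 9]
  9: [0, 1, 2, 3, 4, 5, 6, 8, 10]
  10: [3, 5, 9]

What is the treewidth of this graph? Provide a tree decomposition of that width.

Every bag has size at most 4, so the width is 4 − 1 = 3 and tw(G) ≤ 3. For the lower bound, the 4 vertices {0, 1, 3, 9} are pairwise adjacent, and any tree decomposition puts a clique entirely inside one bag — forcing width ≥ 3. Hence tw(G) = 3 exactly.

Treewidth 3.
One optimal decomposition is:
Bags: B1 = {0, 1, 3, 9}  B2 = {0, 3, 5, 9}  B3 = {0, 3, 6, 9}  B4 = {3, 5, 9, 10}  B5 = {0, 3, 8, 9}  B6 = {0, 2, 3, 9}  B7 = {0, 3, 6, 7}  B8 = {0, 4, 6, 9}
Tree: B1–B2, B1–B3, B2–B4, B3–B5, B5–B6, B3–B7, B3–B8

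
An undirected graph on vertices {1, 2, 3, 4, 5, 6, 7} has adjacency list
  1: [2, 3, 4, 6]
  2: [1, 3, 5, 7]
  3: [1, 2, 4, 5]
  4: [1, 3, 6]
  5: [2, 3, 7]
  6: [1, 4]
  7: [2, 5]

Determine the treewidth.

A width-2 tree decomposition is:
Bags: B1 = {2, 3, 5}  B2 = {1, 2, 3}  B3 = {1, 3, 4}  B4 = {1, 4, 6}  B5 = {2, 5, 7}
Tree: B1–B2, B2–B3, B3–B4, B1–B5
Every bag has size at most 3, so the width is 3 − 1 = 2 and tw(G) ≤ 2. Conversely, {1, 2, 3} is a clique of size 3, and the vertices of any clique must share a bag in every tree decomposition; so some bag has ≥ 3 vertices and tw(G) ≥ 2. Combining the bounds, tw(G) = 2.

2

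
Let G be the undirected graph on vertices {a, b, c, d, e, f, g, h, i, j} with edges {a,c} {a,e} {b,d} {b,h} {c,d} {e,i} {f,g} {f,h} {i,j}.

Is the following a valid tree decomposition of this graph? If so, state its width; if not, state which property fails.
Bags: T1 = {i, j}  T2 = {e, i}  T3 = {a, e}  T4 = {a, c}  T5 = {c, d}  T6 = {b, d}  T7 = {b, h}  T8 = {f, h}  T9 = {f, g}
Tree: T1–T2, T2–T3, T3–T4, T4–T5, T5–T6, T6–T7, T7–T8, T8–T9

Vertex coverage: the bags together contain {a, b, c, d, e, f, g, h, i, j}, the full vertex set. Edge coverage: each edge of G has both endpoints in at least one bag. Running intersection: for every vertex, the bags containing it form a connected subtree. All three properties hold, so this is a valid tree decomposition of width max|bag| − 1 = 1, and hence tw(G) ≤ 1.

Yes; width 1.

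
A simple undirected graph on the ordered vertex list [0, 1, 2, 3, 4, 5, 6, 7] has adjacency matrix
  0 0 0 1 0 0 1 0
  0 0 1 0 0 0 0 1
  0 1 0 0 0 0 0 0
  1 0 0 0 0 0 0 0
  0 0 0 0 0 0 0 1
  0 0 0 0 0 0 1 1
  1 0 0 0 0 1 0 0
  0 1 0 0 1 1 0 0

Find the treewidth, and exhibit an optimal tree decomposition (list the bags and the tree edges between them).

Treewidth 1.
One such decomposition:
Bags: B1 = {4, 7}  B2 = {5, 7}  B3 = {1, 7}  B4 = {5, 6}  B5 = {0, 6}  B6 = {1, 2}  B7 = {0, 3}
Tree: B1–B2, B2–B3, B2–B4, B4–B5, B3–B6, B5–B7

Every bag has size at most 2, so the width is 2 − 1 = 1 and tw(G) ≤ 1. Any graph with an edge has treewidth ≥ 1, and G has the edge 4–7. Combining the bounds, tw(G) = 1.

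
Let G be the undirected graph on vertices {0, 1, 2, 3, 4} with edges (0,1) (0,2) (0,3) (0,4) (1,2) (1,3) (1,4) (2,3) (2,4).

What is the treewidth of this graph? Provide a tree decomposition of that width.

Treewidth 3.
One optimal decomposition is:
Bags: B1 = {0, 1, 2, 4}  B2 = {0, 1, 2, 3}
Tree: B1–B2

Every bag has size at most 4, so the width is 4 − 1 = 3 and tw(G) ≤ 3. On the other hand G contains the 4-clique {0, 1, 2, 3}. A clique must lie in a single bag of any decomposition, so no decomposition can have width below 3. Hence tw(G) = 3 exactly.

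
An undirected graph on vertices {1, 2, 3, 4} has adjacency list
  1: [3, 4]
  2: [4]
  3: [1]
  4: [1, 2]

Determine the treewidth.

1

A width-1 tree decomposition is:
Bags: B1 = {2, 4}  B2 = {1, 4}  B3 = {1, 3}
Tree: B1–B2, B2–B3
Every bag has size at most 2, so the width is 2 − 1 = 1 and tw(G) ≤ 1. Any graph with an edge has treewidth ≥ 1, and G has the edge 2–4. Hence tw(G) = 1 exactly.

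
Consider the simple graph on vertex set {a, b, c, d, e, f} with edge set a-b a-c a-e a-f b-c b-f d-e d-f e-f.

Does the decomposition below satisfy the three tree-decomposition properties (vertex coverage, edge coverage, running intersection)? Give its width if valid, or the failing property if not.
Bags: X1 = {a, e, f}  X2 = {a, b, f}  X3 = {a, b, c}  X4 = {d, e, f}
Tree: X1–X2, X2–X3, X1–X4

Yes; width 2.

Vertex coverage: the bags together contain {a, b, c, d, e, f}, the full vertex set. Edge coverage: each edge of G has both endpoints in at least one bag. Running intersection: for every vertex, the bags containing it form a connected subtree. All three properties hold, so this is a valid tree decomposition of width max|bag| − 1 = 2, and hence tw(G) ≤ 2.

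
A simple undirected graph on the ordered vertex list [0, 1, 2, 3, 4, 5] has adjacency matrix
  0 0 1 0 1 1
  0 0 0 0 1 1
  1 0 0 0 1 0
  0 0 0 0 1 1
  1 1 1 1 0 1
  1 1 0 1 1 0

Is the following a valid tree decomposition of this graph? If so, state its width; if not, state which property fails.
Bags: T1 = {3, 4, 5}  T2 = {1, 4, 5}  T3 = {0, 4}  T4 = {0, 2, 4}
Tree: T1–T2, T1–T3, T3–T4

A tree decomposition must satisfy three properties: every vertex lies in some bag; for every edge, both endpoints lie together in some bag; and for every vertex, the bags containing it form a connected subtree. Here edge (5,0) lies in no bag, so the decomposition is invalid.

No — edge (5,0) lies in no bag.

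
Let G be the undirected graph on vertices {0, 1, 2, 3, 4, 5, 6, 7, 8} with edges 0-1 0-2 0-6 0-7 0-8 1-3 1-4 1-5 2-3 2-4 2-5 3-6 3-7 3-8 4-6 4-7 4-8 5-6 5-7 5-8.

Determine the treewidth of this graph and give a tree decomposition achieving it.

Treewidth 4.
Bags: B1 = {0, 3, 4, 5, 7}  B2 = {0, 2, 3, 4, 5}  B3 = {0, 3, 4, 5, 8}  B4 = {0, 1, 3, 4, 5}  B5 = {0, 3, 4, 5, 6}
Tree: B1–B2, B2–B3, B3–B4, B4–B5

Each bag holds 5 vertices, so the decomposition has width 4, which upper-bounds the treewidth. For the lower bound: the 5 vertex sets {0,7}, {2,5}, {3,8}, {4}, {1} are disjoint, each induces a connected subgraph, and every pair is joined by at least one edge of G. Contracting each set to a single vertex therefore yields K_{5} as a minor, and since treewidth is minor-monotone, tw(G) ≥ tw(K_{5}) = 4. Combining the bounds, tw(G) = 4.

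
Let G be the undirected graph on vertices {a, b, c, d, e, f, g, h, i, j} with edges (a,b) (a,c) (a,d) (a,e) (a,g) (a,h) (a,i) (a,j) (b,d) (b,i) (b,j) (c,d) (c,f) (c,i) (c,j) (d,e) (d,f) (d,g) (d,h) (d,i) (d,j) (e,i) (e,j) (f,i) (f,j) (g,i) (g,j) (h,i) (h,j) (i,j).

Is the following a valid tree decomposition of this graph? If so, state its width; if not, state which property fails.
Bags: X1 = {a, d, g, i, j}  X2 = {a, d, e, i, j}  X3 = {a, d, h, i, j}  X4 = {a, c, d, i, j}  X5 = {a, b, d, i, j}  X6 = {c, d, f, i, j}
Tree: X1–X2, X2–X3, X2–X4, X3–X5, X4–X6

Vertex coverage: the bags together contain {a, b, c, d, e, f, g, h, i, j}, the full vertex set. Edge coverage: each edge of G has both endpoints in at least one bag. Running intersection: for every vertex, the bags containing it form a connected subtree. All three properties hold, so this is a valid tree decomposition of width max|bag| − 1 = 4, and hence tw(G) ≤ 4.

Yes; width 4.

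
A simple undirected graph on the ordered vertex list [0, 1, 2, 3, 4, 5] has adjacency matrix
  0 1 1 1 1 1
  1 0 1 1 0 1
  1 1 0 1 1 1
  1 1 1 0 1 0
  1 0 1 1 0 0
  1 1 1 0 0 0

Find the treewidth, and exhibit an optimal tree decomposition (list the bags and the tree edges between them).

Treewidth 3.
One such decomposition:
Bags: B1 = {0, 2, 3, 4}  B2 = {0, 1, 2, 3}  B3 = {0, 1, 2, 5}
Tree: B1–B2, B2–B3

Every bag has size at most 4, so the width is 4 − 1 = 3 and tw(G) ≤ 3. On the other hand G contains the 4-clique {0, 1, 2, 3}. A clique must lie in a single bag of any decomposition, so no decomposition can have width below 3. Hence tw(G) = 3 exactly.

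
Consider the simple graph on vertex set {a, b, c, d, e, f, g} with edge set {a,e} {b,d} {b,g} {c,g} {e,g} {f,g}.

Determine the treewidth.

1

A width-1 tree decomposition is:
Bags: B1 = {b, d}  B2 = {b, g}  B3 = {c, g}  B4 = {f, g}  B5 = {e, g}  B6 = {a, e}
Tree: B1–B2, B2–B3, B2–B4, B3–B5, B5–B6
Each bag holds 2 vertices, so the decomposition has width 1, which upper-bounds the treewidth. Any graph with an edge has treewidth ≥ 1, and G has the edge d–b. The upper and lower bounds meet at 1, so that is the treewidth.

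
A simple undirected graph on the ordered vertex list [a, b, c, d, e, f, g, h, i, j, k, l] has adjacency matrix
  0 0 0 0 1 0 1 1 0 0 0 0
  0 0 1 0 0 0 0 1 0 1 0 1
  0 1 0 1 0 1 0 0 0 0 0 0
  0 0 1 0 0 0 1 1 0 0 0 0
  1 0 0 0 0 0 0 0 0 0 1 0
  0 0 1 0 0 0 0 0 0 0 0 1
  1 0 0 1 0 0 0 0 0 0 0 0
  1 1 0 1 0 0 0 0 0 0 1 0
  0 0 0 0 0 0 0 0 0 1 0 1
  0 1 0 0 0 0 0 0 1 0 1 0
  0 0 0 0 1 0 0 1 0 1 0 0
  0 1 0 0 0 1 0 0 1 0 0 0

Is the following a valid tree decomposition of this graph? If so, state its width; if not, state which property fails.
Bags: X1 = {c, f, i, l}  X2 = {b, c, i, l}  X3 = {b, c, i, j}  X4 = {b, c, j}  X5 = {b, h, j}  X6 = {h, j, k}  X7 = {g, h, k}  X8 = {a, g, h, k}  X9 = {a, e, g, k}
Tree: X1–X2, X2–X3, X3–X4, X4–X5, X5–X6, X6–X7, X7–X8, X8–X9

A tree decomposition must satisfy three properties: every vertex lies in some bag; for every edge, both endpoints lie together in some bag; and for every vertex, the bags containing it form a connected subtree. Here vertex d appears in no bag, so the decomposition is invalid.

No — vertex d appears in no bag.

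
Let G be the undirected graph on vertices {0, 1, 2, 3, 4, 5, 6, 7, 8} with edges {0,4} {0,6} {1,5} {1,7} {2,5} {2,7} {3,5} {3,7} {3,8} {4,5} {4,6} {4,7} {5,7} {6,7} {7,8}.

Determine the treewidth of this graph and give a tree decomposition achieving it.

Treewidth 2.
One such decomposition:
Bags: B1 = {4, 5, 7}  B2 = {1, 5, 7}  B3 = {3, 5, 7}  B4 = {4, 6, 7}  B5 = {2, 5, 7}  B6 = {0, 4, 6}  B7 = {3, 7, 8}
Tree: B1–B2, B2–B3, B1–B4, B1–B5, B4–B6, B3–B7

The largest bag has 3 vertices, giving width 2; this decomposition certifies tw(G) ≤ 2. For the lower bound, the 3 vertices {0, 4, 6} are pairwise adjacent, and any tree decomposition puts a clique entirely inside one bag — forcing width ≥ 2. Combining the bounds, tw(G) = 2.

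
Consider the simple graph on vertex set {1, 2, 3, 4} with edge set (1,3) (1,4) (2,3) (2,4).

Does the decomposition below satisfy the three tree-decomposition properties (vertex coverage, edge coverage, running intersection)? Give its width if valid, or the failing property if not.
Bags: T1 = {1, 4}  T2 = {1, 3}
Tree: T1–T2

A tree decomposition must satisfy three properties: every vertex lies in some bag; for every edge, both endpoints lie together in some bag; and for every vertex, the bags containing it form a connected subtree. Here vertex 2 appears in no bag, so the decomposition is invalid.

No — vertex 2 appears in no bag.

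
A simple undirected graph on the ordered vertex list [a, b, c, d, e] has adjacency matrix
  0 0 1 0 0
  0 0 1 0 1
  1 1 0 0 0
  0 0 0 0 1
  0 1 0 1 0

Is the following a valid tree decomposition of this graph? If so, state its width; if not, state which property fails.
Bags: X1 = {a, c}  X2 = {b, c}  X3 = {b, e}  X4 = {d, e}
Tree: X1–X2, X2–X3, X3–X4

Every vertex of G appears in some bag (union = {a, b, c, d, e}); every edge is covered by a bag; and for each vertex v the set of bags containing v is connected in the bag tree. The decomposition is therefore valid. The largest bag has 2 vertices, so the width is 1.

Yes; width 1.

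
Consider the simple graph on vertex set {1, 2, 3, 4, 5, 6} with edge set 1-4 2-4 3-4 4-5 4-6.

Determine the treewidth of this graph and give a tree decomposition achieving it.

Each bag holds 2 vertices, so the decomposition has width 1, which upper-bounds the treewidth. Since G has at least one edge (e.g. 1–4), it is not an edgeless graph, so tw(G) ≥ 1. Hence tw(G) = 1 exactly.

Treewidth 1.
One such decomposition:
Bags: B1 = {1, 4}  B2 = {4, 5}  B3 = {3, 4}  B4 = {2, 4}  B5 = {4, 6}
Tree: B1–B2, B2–B3, B2–B4, B3–B5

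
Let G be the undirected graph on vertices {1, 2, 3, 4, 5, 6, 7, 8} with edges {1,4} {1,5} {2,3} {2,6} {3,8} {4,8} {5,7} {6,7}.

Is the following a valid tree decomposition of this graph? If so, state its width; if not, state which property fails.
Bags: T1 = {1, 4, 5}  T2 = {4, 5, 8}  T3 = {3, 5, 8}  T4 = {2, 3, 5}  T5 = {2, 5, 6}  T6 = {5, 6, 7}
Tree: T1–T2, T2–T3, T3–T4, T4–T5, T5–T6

Yes; width 2.

Checking the three conditions: (i) the bags cover all of {1, 2, 3, 4, 5, 6, 7, 8}; (ii) for each edge, some bag contains both endpoints; (iii) the bags containing any fixed vertex form a subtree. All hold, so the decomposition is valid with width 3 − 1 = 2.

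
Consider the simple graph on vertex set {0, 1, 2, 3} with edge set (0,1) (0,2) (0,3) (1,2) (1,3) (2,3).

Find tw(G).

3

A width-3 tree decomposition is:
Bags: B1 = {0, 1, 2, 3}
Tree: (single bag)
With just one bag of size 4, the width is 4 − 1 = 3, so tw(G) ≤ 3. For the lower bound, the 4 vertices {0, 1, 2, 3} are pairwise adjacent, and any tree decomposition puts a clique entirely inside one bag — forcing width ≥ 3. Hence tw(G) = 3 exactly.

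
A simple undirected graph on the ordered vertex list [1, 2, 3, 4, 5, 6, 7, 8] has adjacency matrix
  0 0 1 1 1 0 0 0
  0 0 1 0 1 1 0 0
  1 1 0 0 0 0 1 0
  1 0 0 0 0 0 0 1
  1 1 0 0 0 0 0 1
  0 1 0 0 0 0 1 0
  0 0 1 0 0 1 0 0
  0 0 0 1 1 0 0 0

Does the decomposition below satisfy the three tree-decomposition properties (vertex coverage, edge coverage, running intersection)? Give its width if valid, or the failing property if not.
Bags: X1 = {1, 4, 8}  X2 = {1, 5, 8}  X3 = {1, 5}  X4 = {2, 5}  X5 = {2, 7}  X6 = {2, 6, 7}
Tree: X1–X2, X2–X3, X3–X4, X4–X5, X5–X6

No — vertex 3 appears in no bag.

A tree decomposition must satisfy three properties: every vertex lies in some bag; for every edge, both endpoints lie together in some bag; and for every vertex, the bags containing it form a connected subtree. Here vertex 3 appears in no bag, so the decomposition is invalid.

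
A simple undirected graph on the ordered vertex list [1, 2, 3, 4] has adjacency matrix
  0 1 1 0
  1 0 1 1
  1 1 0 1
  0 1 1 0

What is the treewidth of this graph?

A width-2 tree decomposition is:
Bags: B1 = {2, 3, 4}  B2 = {1, 2, 3}
Tree: B1–B2
Every bag has size at most 3, so the width is 3 − 1 = 2 and tw(G) ≤ 2. Conversely, {1, 2, 3} is a clique of size 3, and the vertices of any clique must share a bag in every tree decomposition; so some bag has ≥ 3 vertices and tw(G) ≥ 2. Hence tw(G) = 2 exactly.

2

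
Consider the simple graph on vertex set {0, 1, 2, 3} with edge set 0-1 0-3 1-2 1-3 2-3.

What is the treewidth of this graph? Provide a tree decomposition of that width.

The largest bag has 3 vertices, giving width 2; this decomposition certifies tw(G) ≤ 2. Conversely, {0, 1, 3} is a clique of size 3, and the vertices of any clique must share a bag in every tree decomposition; so some bag has ≥ 3 vertices and tw(G) ≥ 2. The upper and lower bounds meet at 2, so that is the treewidth.

Treewidth 2.
One optimal decomposition is:
Bags: B1 = {0, 1, 3}  B2 = {1, 2, 3}
Tree: B1–B2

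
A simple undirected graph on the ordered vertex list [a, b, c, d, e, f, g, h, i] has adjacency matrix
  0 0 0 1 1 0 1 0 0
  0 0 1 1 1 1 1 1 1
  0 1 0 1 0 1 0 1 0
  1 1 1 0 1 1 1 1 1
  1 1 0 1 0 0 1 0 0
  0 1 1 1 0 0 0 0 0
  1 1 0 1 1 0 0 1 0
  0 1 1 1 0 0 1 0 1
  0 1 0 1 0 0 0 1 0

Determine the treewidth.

A width-3 tree decomposition is:
Bags: B1 = {b, d, g, h}  B2 = {b, c, d, h}  B3 = {b, d, e, g}  B4 = {b, d, h, i}  B5 = {a, d, e, g}  B6 = {b, c, d, f}
Tree: B1–B2, B1–B3, B1–B4, B3–B5, B2–B6
The largest bag has 4 vertices, giving width 3; this decomposition certifies tw(G) ≤ 3. On the other hand G contains the 4-clique {a, d, e, g}. A clique must lie in a single bag of any decomposition, so no decomposition can have width below 3. Hence tw(G) = 3 exactly.

3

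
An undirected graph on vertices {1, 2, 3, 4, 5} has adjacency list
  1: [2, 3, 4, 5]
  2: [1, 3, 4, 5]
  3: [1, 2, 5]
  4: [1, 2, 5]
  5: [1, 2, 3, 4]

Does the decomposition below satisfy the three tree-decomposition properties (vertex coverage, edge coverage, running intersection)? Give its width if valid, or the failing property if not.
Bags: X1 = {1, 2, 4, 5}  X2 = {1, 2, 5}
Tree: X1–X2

No — vertex 3 appears in no bag.

A tree decomposition must satisfy three properties: every vertex lies in some bag; for every edge, both endpoints lie together in some bag; and for every vertex, the bags containing it form a connected subtree. Here vertex 3 appears in no bag, so the decomposition is invalid.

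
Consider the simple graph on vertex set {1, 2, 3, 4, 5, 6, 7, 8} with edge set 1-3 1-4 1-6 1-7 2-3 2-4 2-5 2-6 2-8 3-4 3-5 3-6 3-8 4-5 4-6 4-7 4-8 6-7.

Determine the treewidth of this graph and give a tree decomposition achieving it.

Treewidth 3.
Bags: B1 = {1, 3, 4, 6}  B2 = {1, 4, 6, 7}  B3 = {2, 3, 4, 6}  B4 = {2, 3, 4, 8}  B5 = {2, 3, 4, 5}
Tree: B1–B2, B1–B3, B3–B4, B4–B5

Every bag has size at most 4, so the width is 4 − 1 = 3 and tw(G) ≤ 3. On the other hand G contains the 4-clique {1, 3, 4, 6}. A clique must lie in a single bag of any decomposition, so no decomposition can have width below 3. Combining the bounds, tw(G) = 3.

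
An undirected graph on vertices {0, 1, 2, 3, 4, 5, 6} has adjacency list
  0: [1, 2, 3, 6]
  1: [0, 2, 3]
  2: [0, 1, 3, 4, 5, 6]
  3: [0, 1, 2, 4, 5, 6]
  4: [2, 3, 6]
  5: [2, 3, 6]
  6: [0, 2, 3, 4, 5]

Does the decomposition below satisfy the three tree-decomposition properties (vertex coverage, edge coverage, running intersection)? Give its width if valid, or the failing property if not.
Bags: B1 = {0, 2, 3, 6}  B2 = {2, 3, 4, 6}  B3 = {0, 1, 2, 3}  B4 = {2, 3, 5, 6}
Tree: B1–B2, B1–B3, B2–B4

Every vertex of G appears in some bag (union = {0, 1, 2, 3, 4, 5, 6}); every edge is covered by a bag; and for each vertex v the set of bags containing v is connected in the bag tree. The decomposition is therefore valid. The largest bag has 4 vertices, so the width is 3.

Yes; width 3.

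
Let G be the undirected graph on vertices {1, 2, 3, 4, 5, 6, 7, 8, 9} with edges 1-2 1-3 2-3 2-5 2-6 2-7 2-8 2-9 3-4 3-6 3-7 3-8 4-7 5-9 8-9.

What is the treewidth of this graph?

2

A width-2 tree decomposition is:
Bags: B1 = {2, 5, 9}  B2 = {2, 8, 9}  B3 = {2, 3, 8}  B4 = {1, 2, 3}  B5 = {2, 3, 7}  B6 = {3, 4, 7}  B7 = {2, 3, 6}
Tree: B1–B2, B2–B3, B3–B4, B4–B5, B5–B6, B3–B7
The largest bag has 3 vertices, giving width 2; this decomposition certifies tw(G) ≤ 2. On the other hand G contains the 3-clique {2, 8, 9}. A clique must lie in a single bag of any decomposition, so no decomposition can have width below 2. Therefore the treewidth is 2.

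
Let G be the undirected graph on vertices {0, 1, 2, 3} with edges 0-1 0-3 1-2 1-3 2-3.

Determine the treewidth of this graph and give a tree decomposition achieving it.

Every bag has size at most 3, so the width is 3 − 1 = 2 and tw(G) ≤ 2. On the other hand G contains the 3-clique {0, 1, 3}. A clique must lie in a single bag of any decomposition, so no decomposition can have width below 2. The upper and lower bounds meet at 2, so that is the treewidth.

Treewidth 2.
One optimal decomposition is:
Bags: B1 = {1, 2, 3}  B2 = {0, 1, 3}
Tree: B1–B2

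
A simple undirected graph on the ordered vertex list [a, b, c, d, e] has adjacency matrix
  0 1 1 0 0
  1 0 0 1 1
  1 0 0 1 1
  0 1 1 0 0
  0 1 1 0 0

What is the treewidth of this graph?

A width-2 tree decomposition is:
Bags: B1 = {a, b, c}  B2 = {b, c, e}  B3 = {b, c, d}
Tree: B1–B2, B2–B3
The largest bag has 3 vertices, giving width 2; this decomposition certifies tw(G) ≤ 2. Since c–a–b–e–c is a cycle in G, G is not acyclic. Forests are exactly the graphs of treewidth ≤ 1, so tw(G) ≥ 2. Hence tw(G) = 2 exactly.

2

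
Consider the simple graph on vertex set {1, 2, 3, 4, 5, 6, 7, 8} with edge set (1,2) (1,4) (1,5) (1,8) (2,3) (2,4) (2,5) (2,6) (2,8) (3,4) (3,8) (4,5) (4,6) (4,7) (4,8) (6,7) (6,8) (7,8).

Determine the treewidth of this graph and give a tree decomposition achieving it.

The largest bag has 4 vertices, giving width 3; this decomposition certifies tw(G) ≤ 3. Conversely, {1, 2, 4, 8} is a clique of size 4, and the vertices of any clique must share a bag in every tree decomposition; so some bag has ≥ 4 vertices and tw(G) ≥ 3. Combining the bounds, tw(G) = 3.

Treewidth 3.
One such decomposition:
Bags: B1 = {4, 6, 7, 8}  B2 = {2, 4, 6, 8}  B3 = {2, 3, 4, 8}  B4 = {1, 2, 4, 8}  B5 = {1, 2, 4, 5}
Tree: B1–B2, B2–B3, B3–B4, B4–B5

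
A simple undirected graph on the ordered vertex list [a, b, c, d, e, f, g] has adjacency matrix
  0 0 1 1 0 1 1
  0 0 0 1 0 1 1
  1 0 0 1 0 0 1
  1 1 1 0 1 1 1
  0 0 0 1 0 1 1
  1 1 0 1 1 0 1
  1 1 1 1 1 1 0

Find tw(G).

3

A width-3 tree decomposition is:
Bags: B1 = {a, d, f, g}  B2 = {d, e, f, g}  B3 = {b, d, f, g}  B4 = {a, c, d, g}
Tree: B1–B2, B1–B3, B1–B4
Every bag has size at most 4, so the width is 4 − 1 = 3 and tw(G) ≤ 3. Conversely, {a, c, d, g} is a clique of size 4, and the vertices of any clique must share a bag in every tree decomposition; so some bag has ≥ 4 vertices and tw(G) ≥ 3. The upper and lower bounds meet at 3, so that is the treewidth.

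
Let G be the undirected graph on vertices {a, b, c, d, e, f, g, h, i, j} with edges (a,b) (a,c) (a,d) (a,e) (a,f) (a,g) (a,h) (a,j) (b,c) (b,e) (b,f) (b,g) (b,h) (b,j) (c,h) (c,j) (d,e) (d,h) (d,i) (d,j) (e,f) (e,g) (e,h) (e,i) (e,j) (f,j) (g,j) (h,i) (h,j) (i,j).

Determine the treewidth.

A width-4 tree decomposition is:
Bags: B1 = {a, b, e, g, j}  B2 = {a, b, e, f, j}  B3 = {a, b, e, h, j}  B4 = {a, d, e, h, j}  B5 = {d, e, h, i, j}  B6 = {a, b, c, h, j}
Tree: B1–B2, B2–B3, B3–B4, B4–B5, B3–B6
The largest bag has 5 vertices, giving width 4; this decomposition certifies tw(G) ≤ 4. On the other hand G contains the 5-clique {a, d, e, h, j}. A clique must lie in a single bag of any decomposition, so no decomposition can have width below 4. Hence tw(G) = 4 exactly.

4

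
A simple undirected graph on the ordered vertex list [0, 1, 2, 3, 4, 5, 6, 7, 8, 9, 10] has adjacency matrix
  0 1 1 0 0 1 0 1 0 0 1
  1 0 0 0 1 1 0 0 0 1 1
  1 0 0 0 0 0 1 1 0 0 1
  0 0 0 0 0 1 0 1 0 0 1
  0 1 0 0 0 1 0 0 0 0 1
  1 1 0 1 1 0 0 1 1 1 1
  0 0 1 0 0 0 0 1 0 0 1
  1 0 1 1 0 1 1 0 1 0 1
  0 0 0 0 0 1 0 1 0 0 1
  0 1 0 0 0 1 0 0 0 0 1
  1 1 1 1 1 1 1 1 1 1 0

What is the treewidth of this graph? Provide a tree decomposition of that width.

Treewidth 3.
One optimal decomposition is:
Bags: B1 = {0, 2, 7, 10}  B2 = {2, 6, 7, 10}  B3 = {0, 5, 7, 10}  B4 = {0, 1, 5, 10}  B5 = {1, 5, 9, 10}  B6 = {1, 4, 5, 10}  B7 = {3, 5, 7, 10}  B8 = {5, 7, 8, 10}
Tree: B1–B2, B1–B3, B3–B4, B4–B5, B4–B6, B3–B7, B7–B8

Each bag holds 4 vertices, so the decomposition has width 3, which upper-bounds the treewidth. For the lower bound, the 4 vertices {0, 2, 7, 10} are pairwise adjacent, and any tree decomposition puts a clique entirely inside one bag — forcing width ≥ 3. Combining the bounds, tw(G) = 3.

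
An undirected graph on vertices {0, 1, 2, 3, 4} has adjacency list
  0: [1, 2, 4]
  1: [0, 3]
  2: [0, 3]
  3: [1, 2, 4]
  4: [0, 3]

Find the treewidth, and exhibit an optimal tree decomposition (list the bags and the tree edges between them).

The largest bag has 3 vertices, giving width 2; this decomposition certifies tw(G) ≤ 2. The edges 2–0–1–3–2 form a cycle, so G is not a tree and its treewidth is at least 2. Combining the bounds, tw(G) = 2.

Treewidth 2.
One such decomposition:
Bags: B1 = {0, 2, 3}  B2 = {0, 1, 3}  B3 = {0, 3, 4}
Tree: B1–B2, B2–B3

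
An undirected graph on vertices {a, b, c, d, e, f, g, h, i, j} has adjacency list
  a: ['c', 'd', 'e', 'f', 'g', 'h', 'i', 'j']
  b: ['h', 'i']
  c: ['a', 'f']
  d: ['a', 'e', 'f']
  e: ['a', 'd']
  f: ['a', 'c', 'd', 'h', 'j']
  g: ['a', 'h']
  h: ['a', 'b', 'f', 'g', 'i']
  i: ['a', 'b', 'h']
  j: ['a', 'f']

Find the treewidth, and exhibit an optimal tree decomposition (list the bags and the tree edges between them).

Each bag holds 3 vertices, so the decomposition has width 2, which upper-bounds the treewidth. On the other hand G contains the 3-clique {a, g, h}. A clique must lie in a single bag of any decomposition, so no decomposition can have width below 2. Hence tw(G) = 2 exactly.

Treewidth 2.
Bags: B1 = {a, d, f}  B2 = {a, f, h}  B3 = {a, f, j}  B4 = {a, c, f}  B5 = {a, h, i}  B6 = {b, h, i}  B7 = {a, g, h}  B8 = {a, d, e}
Tree: B1–B2, B1–B3, B1–B4, B2–B5, B5–B6, B5–B7, B1–B8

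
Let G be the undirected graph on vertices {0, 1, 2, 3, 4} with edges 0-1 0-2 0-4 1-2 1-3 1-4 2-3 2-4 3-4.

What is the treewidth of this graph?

3

A width-3 tree decomposition is:
Bags: B1 = {1, 2, 3, 4}  B2 = {0, 1, 2, 4}
Tree: B1–B2
Every bag has size at most 4, so the width is 4 − 1 = 3 and tw(G) ≤ 3. Conversely, {0, 1, 2, 4} is a clique of size 4, and the vertices of any clique must share a bag in every tree decomposition; so some bag has ≥ 4 vertices and tw(G) ≥ 3. Hence tw(G) = 3 exactly.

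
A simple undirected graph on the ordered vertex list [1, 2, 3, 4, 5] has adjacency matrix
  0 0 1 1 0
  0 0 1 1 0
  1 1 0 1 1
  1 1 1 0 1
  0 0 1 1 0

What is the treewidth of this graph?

A width-2 tree decomposition is:
Bags: B1 = {1, 3, 4}  B2 = {3, 4, 5}  B3 = {2, 3, 4}
Tree: B1–B2, B2–B3
The largest bag has 3 vertices, giving width 2; this decomposition certifies tw(G) ≤ 2. Conversely, {1, 3, 4} is a clique of size 3, and the vertices of any clique must share a bag in every tree decomposition; so some bag has ≥ 3 vertices and tw(G) ≥ 2. The upper and lower bounds meet at 2, so that is the treewidth.

2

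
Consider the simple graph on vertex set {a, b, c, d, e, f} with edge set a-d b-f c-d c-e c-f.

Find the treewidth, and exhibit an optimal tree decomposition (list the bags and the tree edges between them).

Treewidth 1.
One such decomposition:
Bags: B1 = {b, f}  B2 = {c, f}  B3 = {c, d}  B4 = {c, e}  B5 = {a, d}
Tree: B1–B2, B2–B3, B3–B4, B3–B5

Every bag has size at most 2, so the width is 2 − 1 = 1 and tw(G) ≤ 1. Since G has at least one edge (e.g. f–b), it is not an edgeless graph, so tw(G) ≥ 1. Combining the bounds, tw(G) = 1.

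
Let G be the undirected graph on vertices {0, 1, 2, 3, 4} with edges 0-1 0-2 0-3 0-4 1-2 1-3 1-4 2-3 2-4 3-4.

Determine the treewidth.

4

A width-4 tree decomposition is:
Bags: B1 = {0, 1, 2, 3, 4}
Tree: (single bag)
A single bag containing all 5 vertices is trivially a valid decomposition of width 4. For the lower bound, the 5 vertices {0, 1, 2, 3, 4} are pairwise adjacent, and any tree decomposition puts a clique entirely inside one bag — forcing width ≥ 4. Therefore the treewidth is 4.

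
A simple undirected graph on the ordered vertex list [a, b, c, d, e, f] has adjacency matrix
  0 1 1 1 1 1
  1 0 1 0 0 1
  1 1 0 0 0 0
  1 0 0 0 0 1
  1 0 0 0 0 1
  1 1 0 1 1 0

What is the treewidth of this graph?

A width-2 tree decomposition is:
Bags: B1 = {a, b, f}  B2 = {a, b, c}  B3 = {a, e, f}  B4 = {a, d, f}
Tree: B1–B2, B1–B3, B3–B4
Each bag holds 3 vertices, so the decomposition has width 2, which upper-bounds the treewidth. On the other hand G contains the 3-clique {a, b, c}. A clique must lie in a single bag of any decomposition, so no decomposition can have width below 2. Combining the bounds, tw(G) = 2.

2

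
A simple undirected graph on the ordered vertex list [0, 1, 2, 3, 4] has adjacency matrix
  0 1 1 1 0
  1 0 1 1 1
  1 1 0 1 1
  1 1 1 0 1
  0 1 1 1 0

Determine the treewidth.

3

A width-3 tree decomposition is:
Bags: B1 = {0, 1, 2, 3}  B2 = {1, 2, 3, 4}
Tree: B1–B2
Every bag has size at most 4, so the width is 4 − 1 = 3 and tw(G) ≤ 3. Conversely, {0, 1, 2, 3} is a clique of size 4, and the vertices of any clique must share a bag in every tree decomposition; so some bag has ≥ 4 vertices and tw(G) ≥ 3. Combining the bounds, tw(G) = 3.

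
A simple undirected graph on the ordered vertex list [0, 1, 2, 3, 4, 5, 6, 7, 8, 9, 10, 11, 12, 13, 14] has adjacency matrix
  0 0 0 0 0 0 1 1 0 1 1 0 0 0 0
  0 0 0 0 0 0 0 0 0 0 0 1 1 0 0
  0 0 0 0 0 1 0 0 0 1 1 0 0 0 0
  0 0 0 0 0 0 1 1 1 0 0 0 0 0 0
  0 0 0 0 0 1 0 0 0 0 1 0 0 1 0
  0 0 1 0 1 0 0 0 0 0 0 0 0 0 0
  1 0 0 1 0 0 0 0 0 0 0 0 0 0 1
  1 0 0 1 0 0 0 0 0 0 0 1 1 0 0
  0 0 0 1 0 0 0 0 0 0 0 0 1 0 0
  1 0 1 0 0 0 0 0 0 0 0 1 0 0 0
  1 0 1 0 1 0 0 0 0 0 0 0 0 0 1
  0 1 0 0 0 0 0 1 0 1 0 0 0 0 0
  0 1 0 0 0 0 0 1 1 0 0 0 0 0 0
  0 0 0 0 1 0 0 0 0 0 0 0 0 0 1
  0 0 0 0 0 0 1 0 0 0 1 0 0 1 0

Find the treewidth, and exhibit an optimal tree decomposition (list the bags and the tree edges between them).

Each bag holds 4 vertices, so the decomposition has width 3, which upper-bounds the treewidth. For the lower bound: the 4 vertex sets {1,8,12}, {3}, {7}, {0,6,9,11} are disjoint, each induces a connected subgraph, and every pair is joined by at least one edge of G. Contracting each set to a single vertex therefore yields K_{4} as a minor, and since treewidth is minor-monotone, tw(G) ≥ tw(K_{4}) = 3. Combining the bounds, tw(G) = 3.

Treewidth 3.
One optimal decomposition is:
Bags: B1 = {1, 3, 8, 12}  B2 = {1, 3, 7, 12}  B3 = {1, 3, 7, 11}  B4 = {3, 6, 7, 11}  B5 = {0, 6, 7, 11}  B6 = {0, 6, 9, 11}  B7 = {0, 6, 9, 14}  B8 = {0, 9, 10, 14}  B9 = {2, 9, 10, 14}  B10 = {2, 10, 13, 14}  B11 = {2, 4, 10, 13}  B12 = {2, 4, 5, 13}
Tree: B1–B2, B2–B3, B3–B4, B4–B5, B5–B6, B6–B7, B7–B8, B8–B9, B9–B10, B10–B11, B11–B12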